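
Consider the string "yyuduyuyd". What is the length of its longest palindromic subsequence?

7

One longest palindromic subsequence is yyuduyy (positions 1,2,3,4,5,6,8); it reads the same forward and backward, and the interval DP gives dp[1][9] = 7.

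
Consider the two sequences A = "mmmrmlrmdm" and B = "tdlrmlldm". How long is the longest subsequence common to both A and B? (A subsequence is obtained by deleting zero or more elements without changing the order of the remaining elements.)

5

A longest common subsequence is rmldm (length 5); the LCS DP confirms no longer common subsequence exists.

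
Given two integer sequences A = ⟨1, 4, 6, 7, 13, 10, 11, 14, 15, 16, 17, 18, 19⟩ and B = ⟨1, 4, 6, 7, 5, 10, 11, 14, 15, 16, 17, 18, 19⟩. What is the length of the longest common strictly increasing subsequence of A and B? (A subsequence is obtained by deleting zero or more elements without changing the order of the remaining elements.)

12

For each value that appears in both, track the longest common increasing run ending there.
The best achievable length is 12; one witness is 1, 4, 6, 7, 10, 11, 14, 15, 16, 17, 18, 19 (A-positions 1,2,3,4,6,7,8,9,10,11,12,13, B-positions 1,2,3,4,6,7,8,9,10,11,12,13).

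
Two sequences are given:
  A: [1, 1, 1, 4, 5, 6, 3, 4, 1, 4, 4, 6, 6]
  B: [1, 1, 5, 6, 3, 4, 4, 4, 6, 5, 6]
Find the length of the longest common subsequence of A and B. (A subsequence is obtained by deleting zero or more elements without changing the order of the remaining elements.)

10

Backtracking the LCS table gives one alignment: 1 (A2,B1) → 1 (A3,B2) → 5 (A5,B3) → 6 (A6,B4) → 3 (A7,B5) → 4 (A8,B6) → 4 (A10,B7) → 4 (A11,B8) → 6 (A12,B9) → 6 (A13,B11).
So the longest common subsequence has length 10.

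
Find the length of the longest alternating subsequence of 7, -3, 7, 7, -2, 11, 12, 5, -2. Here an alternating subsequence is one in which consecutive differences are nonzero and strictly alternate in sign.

6

A longest alternating subsequence is 7, -3, 7, -2, 11, 5 (positions 1,2,3,5,6,8); its 5 consecutive differences strictly alternate in sign, and length 6 is optimal.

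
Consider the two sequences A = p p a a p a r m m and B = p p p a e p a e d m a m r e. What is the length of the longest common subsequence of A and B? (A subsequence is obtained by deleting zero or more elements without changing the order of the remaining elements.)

Backtracking the LCS table gives one alignment: p (A1,B2) → p (A2,B3) → a (A3,B4) → p (A5,B6) → a (A6,B7) → m (A8,B10) → m (A9,B12).
So the longest common subsequence has length 7.

7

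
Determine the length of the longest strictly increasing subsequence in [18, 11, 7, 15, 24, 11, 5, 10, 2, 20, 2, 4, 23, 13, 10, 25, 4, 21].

Let dp[i] be the longest increasing subsequence ending at position i. Then dp = [1, 1, 1, 2, 3, 2, 1, 2, 1, 3, 1, 2, 4, 3, 3, 5, 2, 4].
The maximum is 5; one witness is 11, 15, 20, 23, 25 at positions 2,4,10,13,16.

5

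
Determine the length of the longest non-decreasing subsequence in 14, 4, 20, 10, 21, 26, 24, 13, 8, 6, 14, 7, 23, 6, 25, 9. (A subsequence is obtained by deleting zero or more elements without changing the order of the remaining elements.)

6

Scanning left to right, the best length ending at each element is: 14→1, 4→1, 20→2, 10→2, 21→3, 26→4, 24→4, 13→3, 8→2, 6→2, 14→4, 7→3, 23→5, 6→3, 25→6, 9→4.
So the longest non-decreasing subsequence has length 6, e.g. 4, 10, 13, 14, 23, 25.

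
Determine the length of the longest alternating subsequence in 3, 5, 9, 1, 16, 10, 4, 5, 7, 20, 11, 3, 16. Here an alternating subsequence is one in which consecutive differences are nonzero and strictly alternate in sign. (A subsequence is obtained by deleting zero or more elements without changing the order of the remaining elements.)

A longest alternating subsequence is 3, 5, 1, 16, 10, 20, 11, 16 (positions 1,2,4,5,6,10,11,13); its 7 consecutive differences strictly alternate in sign, and length 8 is optimal.

8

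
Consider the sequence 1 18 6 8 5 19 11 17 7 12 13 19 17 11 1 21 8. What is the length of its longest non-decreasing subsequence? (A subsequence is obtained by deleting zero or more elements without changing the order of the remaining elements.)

One longest non-decreasing subsequence is 1, 6, 8, 11, 12, 13, 19, 21 (positions 1,3,4,7,10,11,12,16), of length 8; no longer one exists.

8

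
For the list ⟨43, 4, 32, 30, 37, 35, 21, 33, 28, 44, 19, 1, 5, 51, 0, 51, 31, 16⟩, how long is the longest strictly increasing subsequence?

One longest increasing subsequence is 4, 32, 37, 44, 51 (positions 2,3,5,10,14), of length 5; no longer one exists.

5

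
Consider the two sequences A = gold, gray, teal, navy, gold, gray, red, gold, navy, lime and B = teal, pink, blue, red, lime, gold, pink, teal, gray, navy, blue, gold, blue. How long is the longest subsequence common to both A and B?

Backtracking the LCS table gives one alignment: gold (A1,B6) → gray (A2,B9) → navy (A4,B10) → gold (A5,B12).
So the longest common subsequence has length 4.

4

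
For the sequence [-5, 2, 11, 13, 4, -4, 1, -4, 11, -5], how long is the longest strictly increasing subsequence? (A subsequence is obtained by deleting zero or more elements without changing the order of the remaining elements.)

Let dp[i] be the longest increasing subsequence ending at position i. Then dp = [1, 2, 3, 4, 3, 2, 3, 2, 4, 1].
The maximum is 4; one witness is -5, 2, 11, 13 at positions 1,2,3,4.

4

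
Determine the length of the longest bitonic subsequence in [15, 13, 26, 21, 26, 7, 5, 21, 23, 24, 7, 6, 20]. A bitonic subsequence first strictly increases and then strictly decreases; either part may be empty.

Let inc[i] be the LIS ending at i and dec[i] the longest strictly decreasing subsequence starting at i. inc = [1, 1, 2, 2, 3, 1, 1, 2, 3, 4, 2, 2, 3], dec = [4, 3, 4, 3, 4, 2, 1, 3, 3, 3, 2, 1, 1].
max_i inc[i]+dec[i]−1 = 6, with one witness 15, 21, 26, 24, 7, 6.

6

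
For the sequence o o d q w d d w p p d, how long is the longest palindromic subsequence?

Using dp[i][j] = 2 + dp[i+1][j−1] if the ends match, else max(dp[i+1][j], dp[i][j−1]):
dp[1][11] = 6. A witness is dwddwd at positions 3,5,6,7,8,11.

6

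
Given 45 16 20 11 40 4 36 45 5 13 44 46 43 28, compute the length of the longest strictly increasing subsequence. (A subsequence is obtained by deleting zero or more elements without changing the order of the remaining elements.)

Scanning left to right, the best length ending at each element is: 45→1, 16→1, 20→2, 11→1, 40→3, 4→1, 36→3, 45→4, 5→2, 13→3, 44→4, 46→5, 43→4, 28→4.
So the longest increasing subsequence has length 5, e.g. 16, 20, 40, 45, 46.

5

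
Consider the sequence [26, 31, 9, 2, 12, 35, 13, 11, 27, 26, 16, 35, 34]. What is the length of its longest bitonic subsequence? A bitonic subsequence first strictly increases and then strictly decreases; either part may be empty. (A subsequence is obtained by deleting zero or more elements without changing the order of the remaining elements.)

One longest bitonic subsequence is 26, 31, 35, 27, 26, 16 (positions 1,2,6,9,10,11): it rises to 35 then falls. Length 6 is optimal.

6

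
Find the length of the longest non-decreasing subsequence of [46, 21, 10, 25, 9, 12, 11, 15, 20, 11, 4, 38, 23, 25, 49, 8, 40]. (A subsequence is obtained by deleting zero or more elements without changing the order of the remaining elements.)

7

Scanning left to right, the best length ending at each element is: 46→1, 21→1, 10→1, 25→2, 9→1, 12→2, 11→2, 15→3, 20→4, 11→3, 4→1, 38→5, 23→5, 25→6, 49→7, 8→2, 40→7.
So the longest non-decreasing subsequence has length 7, e.g. 10, 12, 15, 20, 23, 25, 49.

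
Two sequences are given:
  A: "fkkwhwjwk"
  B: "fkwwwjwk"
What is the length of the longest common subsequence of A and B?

7

Backtracking the LCS table gives one alignment: f (A1,B1) → k (A2,B2) → w (A4,B4) → w (A6,B5) → j (A7,B6) → w (A8,B7) → k (A9,B8).
So the longest common subsequence has length 7.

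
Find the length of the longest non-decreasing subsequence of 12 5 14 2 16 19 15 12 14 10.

4

Let dp[i] be the longest non-decreasing subsequence ending at position i. Then dp = [1, 1, 2, 1, 3, 4, 3, 2, 3, 2].
The maximum is 4; one witness is 12, 14, 16, 19 at positions 1,3,5,6.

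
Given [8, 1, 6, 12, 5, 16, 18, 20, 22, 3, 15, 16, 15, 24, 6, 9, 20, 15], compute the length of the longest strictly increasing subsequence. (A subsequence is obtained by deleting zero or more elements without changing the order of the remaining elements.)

8

One longest increasing subsequence is 1, 6, 12, 16, 18, 20, 22, 24 (positions 2,3,4,6,7,8,9,14), of length 8; no longer one exists.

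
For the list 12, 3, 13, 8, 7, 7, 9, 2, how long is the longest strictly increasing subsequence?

3

Let dp[i] be the longest increasing subsequence ending at position i. Then dp = [1, 1, 2, 2, 2, 2, 3, 1].
The maximum is 3; one witness is 3, 8, 9 at positions 2,4,7.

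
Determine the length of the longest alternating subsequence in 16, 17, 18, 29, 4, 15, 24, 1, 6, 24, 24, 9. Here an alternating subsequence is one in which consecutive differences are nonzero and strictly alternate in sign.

Track the best alternating length ending on an up-step vs a down-step at each position: up/down = 1/1, 2/1, 2/1, 2/1, 1/3, 4/3, 4/3, 1/5, 6/5, 6/3, 6/3, 6/7.
The maximum over both is 7; one such subsequence is 16, 17, 4, 15, 1, 24, 9.

7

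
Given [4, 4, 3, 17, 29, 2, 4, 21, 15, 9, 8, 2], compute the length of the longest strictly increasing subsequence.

One longest increasing subsequence is 4, 17, 29 (positions 1,4,5), of length 3; no longer one exists.

3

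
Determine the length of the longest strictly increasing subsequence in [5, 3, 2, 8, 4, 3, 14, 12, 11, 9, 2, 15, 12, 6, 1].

4

Let dp[i] be the longest increasing subsequence ending at position i. Then dp = [1, 1, 1, 2, 2, 2, 3, 3, 3, 3, 1, 4, 4, 3, 1].
The maximum is 4; one witness is 5, 8, 14, 15 at positions 1,4,7,12.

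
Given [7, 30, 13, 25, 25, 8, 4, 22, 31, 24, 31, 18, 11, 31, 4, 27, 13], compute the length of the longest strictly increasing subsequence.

5

Let dp[i] be the longest increasing subsequence ending at position i. Then dp = [1, 2, 2, 3, 3, 2, 1, 3, 4, 4, 5, 3, 3, 5, 1, 5, 4].
The maximum is 5; one witness is 7, 13, 22, 24, 31 at positions 1,3,8,10,11.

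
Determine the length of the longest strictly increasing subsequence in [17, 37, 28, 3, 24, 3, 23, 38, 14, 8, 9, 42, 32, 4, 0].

4

Let dp[i] be the longest increasing subsequence ending at position i. Then dp = [1, 2, 2, 1, 2, 1, 2, 3, 2, 2, 3, 4, 4, 2, 1].
The maximum is 4; one witness is 17, 37, 38, 42 at positions 1,2,8,12.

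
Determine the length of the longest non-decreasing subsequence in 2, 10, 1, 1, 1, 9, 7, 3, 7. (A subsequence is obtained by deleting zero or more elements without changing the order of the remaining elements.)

One longest non-decreasing subsequence is 1, 1, 1, 7, 7 (positions 3,4,5,7,9), of length 5; no longer one exists.

5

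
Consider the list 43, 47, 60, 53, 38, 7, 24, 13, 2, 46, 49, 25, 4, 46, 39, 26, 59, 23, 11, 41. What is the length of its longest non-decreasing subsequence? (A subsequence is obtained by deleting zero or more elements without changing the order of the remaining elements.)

Let dp[i] be the longest non-decreasing subsequence ending at position i. Then dp = [1, 2, 3, 3, 1, 1, 2, 2, 1, 3, 4, 3, 2, 4, 4, 4, 5, 3, 3, 5].
The maximum is 5; one witness is 7, 24, 46, 49, 59 at positions 6,7,10,11,17.

5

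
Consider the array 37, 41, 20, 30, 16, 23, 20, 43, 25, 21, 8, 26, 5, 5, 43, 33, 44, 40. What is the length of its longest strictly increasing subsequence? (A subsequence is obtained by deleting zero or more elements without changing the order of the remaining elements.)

Scanning left to right, the best length ending at each element is: 37→1, 41→2, 20→1, 30→2, 16→1, 23→2, 20→2, 43→3, 25→3, 21→3, 8→1, 26→4, 5→1, 5→1, 43→5, 33→5, 44→6, 40→6.
So the longest increasing subsequence has length 6, e.g. 20, 23, 25, 26, 43, 44.

6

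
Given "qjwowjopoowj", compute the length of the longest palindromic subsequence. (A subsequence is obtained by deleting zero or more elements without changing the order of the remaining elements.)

9

Using dp[i][j] = 2 + dp[i+1][j−1] if the ends match, else max(dp[i+1][j], dp[i][j−1]):
dp[1][12] = 9. A witness is jwoopoowj at positions 2,3,4,7,8,9,10,11,12.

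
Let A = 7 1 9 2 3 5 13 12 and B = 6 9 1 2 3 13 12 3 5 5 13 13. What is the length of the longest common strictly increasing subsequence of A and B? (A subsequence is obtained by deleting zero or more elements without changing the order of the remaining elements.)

5

A longest common strictly increasing subsequence is 1, 2, 3, 5, 13 (length 5); it appears in order in both A and B, and no longer such subsequence exists.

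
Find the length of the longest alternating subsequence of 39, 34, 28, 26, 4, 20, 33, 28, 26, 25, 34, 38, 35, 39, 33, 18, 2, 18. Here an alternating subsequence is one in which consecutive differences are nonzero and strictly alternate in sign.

9

A longest alternating subsequence is 39, 28, 33, 28, 38, 35, 39, 2, 18 (positions 1,3,7,8,12,13,14,17,18); its 8 consecutive differences strictly alternate in sign, and length 9 is optimal.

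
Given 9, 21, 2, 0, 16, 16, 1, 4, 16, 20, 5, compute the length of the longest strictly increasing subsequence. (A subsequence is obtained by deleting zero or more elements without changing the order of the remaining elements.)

Let dp[i] be the longest increasing subsequence ending at position i. Then dp = [1, 2, 1, 1, 2, 2, 2, 3, 4, 5, 4].
The maximum is 5; one witness is 0, 1, 4, 16, 20 at positions 4,7,8,9,10.

5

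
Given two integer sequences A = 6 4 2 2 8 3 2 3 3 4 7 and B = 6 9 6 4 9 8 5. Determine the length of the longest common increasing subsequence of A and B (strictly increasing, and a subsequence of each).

A longest common strictly increasing subsequence is 6, 8 (length 2); it appears in order in both A and B, and no longer such subsequence exists.

2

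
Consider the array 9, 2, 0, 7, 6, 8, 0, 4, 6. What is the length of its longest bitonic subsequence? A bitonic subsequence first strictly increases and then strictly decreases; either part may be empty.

4

Let inc[i] be the LIS ending at i and dec[i] the longest strictly decreasing subsequence starting at i. inc = [1, 1, 1, 2, 2, 3, 1, 2, 3], dec = [4, 2, 1, 3, 2, 2, 1, 1, 1].
max_i inc[i]+dec[i]−1 = 4, with one witness 9, 7, 6, 4.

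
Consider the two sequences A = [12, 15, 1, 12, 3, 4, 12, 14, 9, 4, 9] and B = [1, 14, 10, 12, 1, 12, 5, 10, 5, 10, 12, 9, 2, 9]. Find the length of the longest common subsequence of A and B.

6

A longest common subsequence is 12, 1, 12, 12, 9, 9 (length 6); the LCS DP confirms no longer common subsequence exists.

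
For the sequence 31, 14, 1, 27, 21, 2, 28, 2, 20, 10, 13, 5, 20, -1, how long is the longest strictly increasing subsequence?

Scanning left to right, the best length ending at each element is: 31→1, 14→1, 1→1, 27→2, 21→2, 2→2, 28→3, 2→2, 20→3, 10→3, 13→4, 5→3, 20→5, -1→1.
So the longest increasing subsequence has length 5, e.g. 1, 2, 10, 13, 20.

5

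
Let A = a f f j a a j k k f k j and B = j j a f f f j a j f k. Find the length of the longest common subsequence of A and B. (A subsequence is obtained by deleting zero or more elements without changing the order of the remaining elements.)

A longest common subsequence is affjajfk (length 8); the LCS DP confirms no longer common subsequence exists.

8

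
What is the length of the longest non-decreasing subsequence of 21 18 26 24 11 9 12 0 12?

Let dp[i] be the longest non-decreasing subsequence ending at position i. Then dp = [1, 1, 2, 2, 1, 1, 2, 1, 3].
The maximum is 3; one witness is 11, 12, 12 at positions 5,7,9.

3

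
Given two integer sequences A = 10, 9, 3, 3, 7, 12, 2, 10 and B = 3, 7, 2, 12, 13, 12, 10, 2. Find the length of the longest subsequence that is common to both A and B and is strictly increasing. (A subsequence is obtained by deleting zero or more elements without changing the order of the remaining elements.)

A longest common strictly increasing subsequence is 3, 7, 12 (length 3); it appears in order in both A and B, and no longer such subsequence exists.

3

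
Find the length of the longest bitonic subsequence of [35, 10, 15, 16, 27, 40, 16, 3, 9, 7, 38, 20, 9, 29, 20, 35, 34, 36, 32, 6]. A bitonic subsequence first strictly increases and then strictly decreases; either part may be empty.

10

One longest bitonic subsequence is 10, 15, 16, 27, 40, 38, 35, 34, 32, 6 (positions 2,3,4,5,6,11,16,17,19,20): it rises to 40 then falls. Length 10 is optimal.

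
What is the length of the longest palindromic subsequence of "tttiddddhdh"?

5

One longest palindromic subsequence is ddddd (positions 5,6,7,8,10); it reads the same forward and backward, and the interval DP gives dp[1][11] = 5.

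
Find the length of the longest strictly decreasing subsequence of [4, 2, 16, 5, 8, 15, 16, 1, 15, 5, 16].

Scanning left to right, the best length ending at each element is: 4→1, 2→2, 16→1, 5→2, 8→2, 15→2, 16→1, 1→3, 15→2, 5→3, 16→1.
So the longest decreasing subsequence has length 3, e.g. 4, 2, 1.

3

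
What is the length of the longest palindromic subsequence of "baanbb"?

4

One longest palindromic subsequence is baab (positions 1,2,3,6); it reads the same forward and backward, and the interval DP gives dp[1][6] = 4.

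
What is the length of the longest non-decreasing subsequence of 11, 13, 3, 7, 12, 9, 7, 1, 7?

Let dp[i] be the longest non-decreasing subsequence ending at position i. Then dp = [1, 2, 1, 2, 3, 3, 3, 1, 4].
The maximum is 4; one witness is 3, 7, 7, 7 at positions 3,4,7,9.

4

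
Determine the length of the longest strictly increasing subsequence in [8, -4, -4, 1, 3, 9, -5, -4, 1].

Let dp[i] be the longest increasing subsequence ending at position i. Then dp = [1, 1, 1, 2, 3, 4, 1, 2, 3].
The maximum is 4; one witness is -4, 1, 3, 9 at positions 2,4,5,6.

4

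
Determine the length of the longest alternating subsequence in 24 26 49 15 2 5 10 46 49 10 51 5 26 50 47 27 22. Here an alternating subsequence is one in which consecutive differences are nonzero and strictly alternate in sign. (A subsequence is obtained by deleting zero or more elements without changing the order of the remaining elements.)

Track the best alternating length ending on an up-step vs a down-step at each position: up/down = 1/1, 2/1, 2/1, 1/3, 1/3, 4/3, 4/3, 4/3, 4/1, 4/5, 6/1, 4/7, 8/7, 8/7, 8/9, 8/9, 8/9.
The maximum over both is 9; one such subsequence is 24, 26, 15, 46, 10, 51, 5, 50, 47.

9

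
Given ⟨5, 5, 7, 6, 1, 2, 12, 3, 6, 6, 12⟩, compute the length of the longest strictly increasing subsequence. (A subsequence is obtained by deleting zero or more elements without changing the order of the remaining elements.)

5

One longest increasing subsequence is 1, 2, 3, 6, 12 (positions 5,6,8,9,11), of length 5; no longer one exists.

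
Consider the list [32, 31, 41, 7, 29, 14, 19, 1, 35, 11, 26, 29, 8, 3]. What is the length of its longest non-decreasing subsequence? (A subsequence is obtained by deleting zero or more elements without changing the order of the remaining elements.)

Let dp[i] be the longest non-decreasing subsequence ending at position i. Then dp = [1, 1, 2, 1, 2, 2, 3, 1, 4, 2, 4, 5, 2, 2].
The maximum is 5; one witness is 7, 14, 19, 26, 29 at positions 4,6,7,11,12.

5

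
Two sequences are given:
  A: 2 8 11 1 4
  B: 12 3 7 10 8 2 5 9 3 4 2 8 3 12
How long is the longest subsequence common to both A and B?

A longest common subsequence is 2, 8 (length 2); the LCS DP confirms no longer common subsequence exists.

2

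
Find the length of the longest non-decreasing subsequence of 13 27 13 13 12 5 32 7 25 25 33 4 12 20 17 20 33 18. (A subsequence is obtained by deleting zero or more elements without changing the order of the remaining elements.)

Scanning left to right, the best length ending at each element is: 13→1, 27→2, 13→2, 13→3, 12→1, 5→1, 32→4, 7→2, 25→4, 25→5, 33→6, 4→1, 12→3, 20→4, 17→4, 20→5, 33→7, 18→5.
So the longest non-decreasing subsequence has length 7, e.g. 13, 13, 13, 25, 25, 33, 33.

7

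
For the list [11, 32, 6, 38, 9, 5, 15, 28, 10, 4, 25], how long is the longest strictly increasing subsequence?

4

Let dp[i] be the longest increasing subsequence ending at position i. Then dp = [1, 2, 1, 3, 2, 1, 3, 4, 3, 1, 4].
The maximum is 4; one witness is 6, 9, 15, 28 at positions 3,5,7,8.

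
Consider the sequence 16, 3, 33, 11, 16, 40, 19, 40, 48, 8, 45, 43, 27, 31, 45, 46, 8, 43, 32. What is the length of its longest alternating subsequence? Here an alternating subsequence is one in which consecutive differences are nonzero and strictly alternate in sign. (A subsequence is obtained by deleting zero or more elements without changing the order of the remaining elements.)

14

A longest alternating subsequence is 16, 3, 33, 11, 40, 19, 40, 8, 45, 27, 31, 8, 43, 32 (positions 1,2,3,4,6,7,8,10,11,13,14,17,18,19); its 13 consecutive differences strictly alternate in sign, and length 14 is optimal.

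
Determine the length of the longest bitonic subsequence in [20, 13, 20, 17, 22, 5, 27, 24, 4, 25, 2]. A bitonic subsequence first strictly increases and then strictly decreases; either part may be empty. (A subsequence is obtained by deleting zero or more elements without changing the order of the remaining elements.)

7

Let inc[i] be the LIS ending at i and dec[i] the longest strictly decreasing subsequence starting at i. inc = [1, 1, 2, 2, 3, 1, 4, 4, 1, 5, 1], dec = [5, 4, 5, 4, 4, 3, 4, 3, 2, 2, 1].
max_i inc[i]+dec[i]−1 = 7, with one witness 13, 20, 22, 27, 24, 4, 2.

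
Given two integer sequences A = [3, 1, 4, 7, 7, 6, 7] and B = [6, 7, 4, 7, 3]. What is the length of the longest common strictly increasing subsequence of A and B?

A longest common strictly increasing subsequence is 6, 7 (length 2); it appears in order in both A and B, and no longer such subsequence exists.

2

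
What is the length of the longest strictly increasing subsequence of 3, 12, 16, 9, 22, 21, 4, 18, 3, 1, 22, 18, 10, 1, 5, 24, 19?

6

Scanning left to right, the best length ending at each element is: 3→1, 12→2, 16→3, 9→2, 22→4, 21→4, 4→2, 18→4, 3→1, 1→1, 22→5, 18→4, 10→3, 1→1, 5→3, 24→6, 19→5.
So the longest increasing subsequence has length 6, e.g. 3, 12, 16, 21, 22, 24.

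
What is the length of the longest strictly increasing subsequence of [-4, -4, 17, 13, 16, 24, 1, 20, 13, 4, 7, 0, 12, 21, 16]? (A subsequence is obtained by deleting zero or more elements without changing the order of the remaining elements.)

Scanning left to right, the best length ending at each element is: -4→1, -4→1, 17→2, 13→2, 16→3, 24→4, 1→2, 20→4, 13→3, 4→3, 7→4, 0→2, 12→5, 21→6, 16→6.
So the longest increasing subsequence has length 6, e.g. -4, 1, 4, 7, 12, 21.

6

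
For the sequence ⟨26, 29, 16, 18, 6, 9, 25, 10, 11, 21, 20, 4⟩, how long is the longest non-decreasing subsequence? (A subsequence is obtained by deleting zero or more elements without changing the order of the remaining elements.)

5

Let dp[i] be the longest non-decreasing subsequence ending at position i. Then dp = [1, 2, 1, 2, 1, 2, 3, 3, 4, 5, 5, 1].
The maximum is 5; one witness is 6, 9, 10, 11, 21 at positions 5,6,8,9,10.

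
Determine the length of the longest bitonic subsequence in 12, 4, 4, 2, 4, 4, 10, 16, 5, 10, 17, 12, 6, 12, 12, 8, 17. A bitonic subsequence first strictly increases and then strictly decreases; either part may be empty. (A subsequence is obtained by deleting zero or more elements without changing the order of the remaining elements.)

One longest bitonic subsequence is 2, 4, 10, 16, 17, 12, 8 (positions 4,5,7,8,11,15,16): it rises to 17 then falls. Length 7 is optimal.

7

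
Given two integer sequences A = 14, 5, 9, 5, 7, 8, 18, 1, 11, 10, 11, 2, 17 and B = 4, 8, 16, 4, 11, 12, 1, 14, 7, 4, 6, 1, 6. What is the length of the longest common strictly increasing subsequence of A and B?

2

For each value that appears in both, track the longest common increasing run ending there.
The best achievable length is 2; one witness is 8, 11 (A-positions 6,9, B-positions 2,5).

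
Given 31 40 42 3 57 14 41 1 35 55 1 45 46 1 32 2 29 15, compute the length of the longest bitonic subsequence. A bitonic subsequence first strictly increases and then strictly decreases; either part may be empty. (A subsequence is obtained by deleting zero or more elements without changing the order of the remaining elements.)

9

One longest bitonic subsequence is 31, 40, 42, 57, 55, 46, 32, 29, 15 (positions 1,2,3,5,10,13,15,17,18): it rises to 57 then falls. Length 9 is optimal.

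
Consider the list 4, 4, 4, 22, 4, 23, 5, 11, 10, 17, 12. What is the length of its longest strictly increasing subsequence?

Let dp[i] be the longest increasing subsequence ending at position i. Then dp = [1, 1, 1, 2, 1, 3, 2, 3, 3, 4, 4].
The maximum is 4; one witness is 4, 5, 11, 17 at positions 1,7,8,10.

4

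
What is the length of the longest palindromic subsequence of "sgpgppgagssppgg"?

One longest palindromic subsequence is ggppgagppgg (positions 2,4,5,6,7,8,9,12,13,14,15); it reads the same forward and backward, and the interval DP gives dp[1][15] = 11.

11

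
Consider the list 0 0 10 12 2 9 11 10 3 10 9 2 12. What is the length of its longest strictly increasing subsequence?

5

Scanning left to right, the best length ending at each element is: 0→1, 0→1, 10→2, 12→3, 2→2, 9→3, 11→4, 10→4, 3→3, 10→4, 9→4, 2→2, 12→5.
So the longest increasing subsequence has length 5, e.g. 0, 2, 9, 11, 12.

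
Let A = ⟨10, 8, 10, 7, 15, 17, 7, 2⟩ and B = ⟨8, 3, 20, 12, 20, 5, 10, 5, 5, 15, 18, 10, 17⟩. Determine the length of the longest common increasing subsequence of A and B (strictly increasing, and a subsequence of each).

For each value that appears in both, track the longest common increasing run ending there.
The best achievable length is 4; one witness is 8, 10, 15, 17 (A-positions 2,3,5,6, B-positions 1,7,10,13).

4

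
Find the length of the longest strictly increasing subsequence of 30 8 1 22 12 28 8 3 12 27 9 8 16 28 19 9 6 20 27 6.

Let dp[i] be the longest increasing subsequence ending at position i. Then dp = [1, 1, 1, 2, 2, 3, 2, 2, 3, 4, 3, 3, 4, 5, 5, 4, 3, 6, 7, 3].
The maximum is 7; one witness is 1, 8, 12, 16, 19, 20, 27 at positions 3,7,9,13,15,18,19.

7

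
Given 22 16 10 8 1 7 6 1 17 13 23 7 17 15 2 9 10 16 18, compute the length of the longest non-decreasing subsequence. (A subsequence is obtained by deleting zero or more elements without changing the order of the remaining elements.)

One longest non-decreasing subsequence is 1, 7, 7, 9, 10, 16, 18 (positions 5,6,12,16,17,18,19), of length 7; no longer one exists.

7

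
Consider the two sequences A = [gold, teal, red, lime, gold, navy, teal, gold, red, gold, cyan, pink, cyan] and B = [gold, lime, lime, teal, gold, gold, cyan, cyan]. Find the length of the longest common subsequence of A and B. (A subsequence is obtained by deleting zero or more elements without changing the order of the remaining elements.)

Backtracking the LCS table gives one alignment: gold (A1,B1) → lime (A4,B3) → teal (A7,B4) → gold (A8,B5) → gold (A10,B6) → cyan (A11,B7) → cyan (A13,B8).
So the longest common subsequence has length 7.

7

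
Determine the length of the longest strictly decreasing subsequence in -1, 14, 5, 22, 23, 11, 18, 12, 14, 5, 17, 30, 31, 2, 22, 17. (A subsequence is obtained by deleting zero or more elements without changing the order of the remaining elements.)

Let dp[i] be the longest decreasing subsequence ending at position i. Then dp = [1, 1, 2, 1, 1, 2, 2, 3, 3, 4, 3, 1, 1, 5, 2, 3].
The maximum is 5; one witness is 22, 18, 12, 5, 2 at positions 4,7,8,10,14.

5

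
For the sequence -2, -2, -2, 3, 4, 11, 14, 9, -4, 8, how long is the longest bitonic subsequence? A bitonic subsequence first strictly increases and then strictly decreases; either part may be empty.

7

One longest bitonic subsequence is -2, 3, 4, 11, 14, 9, 8 (positions 1,4,5,6,7,8,10): it rises to 14 then falls. Length 7 is optimal.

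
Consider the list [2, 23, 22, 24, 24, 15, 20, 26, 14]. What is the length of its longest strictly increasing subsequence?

One longest increasing subsequence is 2, 23, 24, 26 (positions 1,2,4,8), of length 4; no longer one exists.

4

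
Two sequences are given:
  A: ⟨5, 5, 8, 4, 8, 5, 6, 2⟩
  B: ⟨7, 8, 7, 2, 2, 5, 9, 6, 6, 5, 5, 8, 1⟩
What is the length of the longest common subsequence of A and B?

A longest common subsequence is 5, 5, 8 (length 3); the LCS DP confirms no longer common subsequence exists.

3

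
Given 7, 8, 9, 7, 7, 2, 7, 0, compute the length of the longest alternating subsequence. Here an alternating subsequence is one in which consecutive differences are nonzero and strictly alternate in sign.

A longest alternating subsequence is 7, 8, 2, 7, 0 (positions 1,2,6,7,8); its 4 consecutive differences strictly alternate in sign, and length 5 is optimal.

5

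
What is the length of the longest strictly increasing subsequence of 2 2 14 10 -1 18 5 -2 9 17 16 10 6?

Let dp[i] be the longest increasing subsequence ending at position i. Then dp = [1, 1, 2, 2, 1, 3, 2, 1, 3, 4, 4, 4, 3].
The maximum is 4; one witness is 2, 5, 9, 17 at positions 1,7,9,10.

4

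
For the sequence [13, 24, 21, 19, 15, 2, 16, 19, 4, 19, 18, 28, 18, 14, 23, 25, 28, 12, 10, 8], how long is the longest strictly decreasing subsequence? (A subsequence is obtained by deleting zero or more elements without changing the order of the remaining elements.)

8

Let dp[i] be the longest decreasing subsequence ending at position i. Then dp = [1, 1, 2, 3, 4, 5, 4, 3, 5, 3, 4, 1, 4, 5, 2, 2, 1, 6, 7, 8].
The maximum is 8; one witness is 24, 21, 19, 15, 14, 12, 10, 8 at positions 2,3,4,5,14,18,19,20.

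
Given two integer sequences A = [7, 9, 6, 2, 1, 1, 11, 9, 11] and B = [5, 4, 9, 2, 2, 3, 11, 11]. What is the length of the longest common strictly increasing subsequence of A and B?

For each value that appears in both, track the longest common increasing run ending there.
The best achievable length is 2; one witness is 9, 11 (A-positions 2,7, B-positions 3,7).

2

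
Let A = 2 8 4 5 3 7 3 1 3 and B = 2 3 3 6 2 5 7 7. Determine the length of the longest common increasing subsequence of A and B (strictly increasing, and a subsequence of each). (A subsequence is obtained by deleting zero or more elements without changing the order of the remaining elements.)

3

For each value that appears in both, track the longest common increasing run ending there.
The best achievable length is 3; one witness is 2, 3, 7 (A-positions 1,5,6, B-positions 1,2,7).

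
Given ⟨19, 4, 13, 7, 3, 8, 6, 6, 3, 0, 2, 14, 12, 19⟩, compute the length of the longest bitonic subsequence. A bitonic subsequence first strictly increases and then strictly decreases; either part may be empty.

One longest bitonic subsequence is 19, 13, 8, 6, 3, 2 (positions 1,3,6,8,9,11): it rises to 19 then falls. Length 6 is optimal.

6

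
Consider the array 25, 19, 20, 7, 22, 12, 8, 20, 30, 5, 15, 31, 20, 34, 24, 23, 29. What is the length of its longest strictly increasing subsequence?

6

Let dp[i] be the longest increasing subsequence ending at position i. Then dp = [1, 1, 2, 1, 3, 2, 2, 3, 4, 1, 3, 5, 4, 6, 5, 5, 6].
The maximum is 6; one witness is 19, 20, 22, 30, 31, 34 at positions 2,3,5,9,12,14.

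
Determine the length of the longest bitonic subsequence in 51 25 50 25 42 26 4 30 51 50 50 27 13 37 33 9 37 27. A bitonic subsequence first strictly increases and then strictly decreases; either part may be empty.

Let inc[i] be the LIS ending at i and dec[i] the longest strictly decreasing subsequence starting at i. inc = [1, 1, 2, 1, 2, 2, 1, 3, 4, 4, 4, 3, 2, 4, 4, 2, 5, 3], dec = [7, 3, 6, 3, 5, 3, 1, 4, 5, 4, 4, 3, 2, 3, 2, 1, 2, 1].
max_i inc[i]+dec[i]−1 = 8, with one witness 25, 26, 30, 51, 50, 37, 33, 27.

8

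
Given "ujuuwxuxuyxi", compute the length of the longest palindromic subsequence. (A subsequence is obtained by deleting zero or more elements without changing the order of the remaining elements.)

One longest palindromic subsequence is xuxux (positions 6,7,8,9,11); it reads the same forward and backward, and the interval DP gives dp[1][12] = 5.

5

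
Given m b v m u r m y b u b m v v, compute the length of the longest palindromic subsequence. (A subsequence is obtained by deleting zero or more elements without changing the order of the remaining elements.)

Using dp[i][j] = 2 + dp[i+1][j−1] if the ends match, else max(dp[i+1][j], dp[i][j−1]):
dp[1][14] = 7. A witness is vmbubmv at positions 3,7,9,10,11,12,14.

7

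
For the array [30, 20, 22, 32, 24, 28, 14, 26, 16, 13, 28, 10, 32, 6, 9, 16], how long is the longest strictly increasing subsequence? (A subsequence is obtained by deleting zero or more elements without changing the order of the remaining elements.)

6

Scanning left to right, the best length ending at each element is: 30→1, 20→1, 22→2, 32→3, 24→3, 28→4, 14→1, 26→4, 16→2, 13→1, 28→5, 10→1, 32→6, 6→1, 9→2, 16→3.
So the longest increasing subsequence has length 6, e.g. 20, 22, 24, 26, 28, 32.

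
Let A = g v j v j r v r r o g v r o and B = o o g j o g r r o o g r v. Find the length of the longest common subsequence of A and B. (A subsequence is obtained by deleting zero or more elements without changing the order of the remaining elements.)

Backtracking the LCS table gives one alignment: g (A1,B3) → j (A3,B4) → r (A6,B7) → r (A8,B8) → o (A10,B10) → g (A11,B11) → v (A12,B13).
So the longest common subsequence has length 7.

7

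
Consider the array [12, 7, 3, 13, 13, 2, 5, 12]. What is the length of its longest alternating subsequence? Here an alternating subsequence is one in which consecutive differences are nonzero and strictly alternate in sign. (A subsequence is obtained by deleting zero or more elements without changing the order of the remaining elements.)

5

A longest alternating subsequence is 12, 7, 13, 2, 5 (positions 1,2,4,6,7); its 4 consecutive differences strictly alternate in sign, and length 5 is optimal.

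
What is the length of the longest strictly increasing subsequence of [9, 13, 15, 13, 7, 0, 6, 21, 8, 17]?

Let dp[i] be the longest increasing subsequence ending at position i. Then dp = [1, 2, 3, 2, 1, 1, 2, 4, 3, 4].
The maximum is 4; one witness is 9, 13, 15, 21 at positions 1,2,3,8.

4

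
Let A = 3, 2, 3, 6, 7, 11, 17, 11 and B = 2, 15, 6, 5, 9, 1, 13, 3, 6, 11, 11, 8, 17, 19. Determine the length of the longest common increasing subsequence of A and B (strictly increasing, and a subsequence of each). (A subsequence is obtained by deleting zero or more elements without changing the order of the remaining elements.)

5

A longest common strictly increasing subsequence is 2, 3, 6, 11, 17 (length 5); it appears in order in both A and B, and no longer such subsequence exists.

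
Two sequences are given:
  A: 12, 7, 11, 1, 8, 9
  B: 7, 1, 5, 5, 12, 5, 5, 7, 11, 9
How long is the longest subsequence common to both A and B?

4

A longest common subsequence is 12, 7, 11, 9 (length 4); the LCS DP confirms no longer common subsequence exists.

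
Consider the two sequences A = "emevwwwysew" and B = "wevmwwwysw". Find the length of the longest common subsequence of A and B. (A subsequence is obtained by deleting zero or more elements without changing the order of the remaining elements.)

Backtracking the LCS table gives one alignment: e (A1,B2) → m (A2,B4) → w (A5,B5) → w (A6,B6) → w (A7,B7) → y (A8,B8) → s (A9,B9) → w (A11,B10).
So the longest common subsequence has length 8.

8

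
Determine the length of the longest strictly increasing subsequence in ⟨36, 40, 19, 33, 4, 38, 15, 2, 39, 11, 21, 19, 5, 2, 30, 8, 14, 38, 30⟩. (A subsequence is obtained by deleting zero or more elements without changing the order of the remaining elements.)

5

One longest increasing subsequence is 4, 15, 21, 30, 38 (positions 5,7,11,15,18), of length 5; no longer one exists.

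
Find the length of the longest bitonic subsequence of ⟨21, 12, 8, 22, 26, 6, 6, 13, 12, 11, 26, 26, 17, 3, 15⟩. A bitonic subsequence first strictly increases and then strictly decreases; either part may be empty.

7

One longest bitonic subsequence is 21, 22, 26, 13, 12, 11, 3 (positions 1,4,5,8,9,10,14): it rises to 26 then falls. Length 7 is optimal.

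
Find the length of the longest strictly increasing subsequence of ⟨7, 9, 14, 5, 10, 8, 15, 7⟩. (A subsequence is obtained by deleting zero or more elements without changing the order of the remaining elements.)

Scanning left to right, the best length ending at each element is: 7→1, 9→2, 14→3, 5→1, 10→3, 8→2, 15→4, 7→2.
So the longest increasing subsequence has length 4, e.g. 7, 9, 14, 15.

4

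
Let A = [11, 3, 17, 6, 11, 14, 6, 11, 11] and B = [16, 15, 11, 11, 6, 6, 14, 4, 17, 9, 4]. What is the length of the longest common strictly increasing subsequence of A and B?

For each value that appears in both, track the longest common increasing run ending there.
The best achievable length is 2; one witness is 11, 14 (A-positions 1,6, B-positions 3,7).

2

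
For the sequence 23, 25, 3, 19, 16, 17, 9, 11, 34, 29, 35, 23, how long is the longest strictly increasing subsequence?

5

Scanning left to right, the best length ending at each element is: 23→1, 25→2, 3→1, 19→2, 16→2, 17→3, 9→2, 11→3, 34→4, 29→4, 35→5, 23→4.
So the longest increasing subsequence has length 5, e.g. 3, 16, 17, 34, 35.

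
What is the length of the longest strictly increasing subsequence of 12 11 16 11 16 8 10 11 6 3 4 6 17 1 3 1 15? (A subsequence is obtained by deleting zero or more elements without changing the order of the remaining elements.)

4

Let dp[i] be the longest increasing subsequence ending at position i. Then dp = [1, 1, 2, 1, 2, 1, 2, 3, 1, 1, 2, 3, 4, 1, 2, 1, 4].
The maximum is 4; one witness is 8, 10, 11, 17 at positions 6,7,8,13.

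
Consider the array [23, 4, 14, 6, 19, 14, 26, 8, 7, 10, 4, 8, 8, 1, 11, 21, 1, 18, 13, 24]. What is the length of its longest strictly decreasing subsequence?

Let dp[i] be the longest decreasing subsequence ending at position i. Then dp = [1, 2, 2, 3, 2, 3, 1, 4, 5, 4, 6, 5, 5, 7, 4, 2, 7, 3, 4, 2].
The maximum is 7; one witness is 23, 19, 14, 8, 7, 4, 1 at positions 1,5,6,8,9,11,14.

7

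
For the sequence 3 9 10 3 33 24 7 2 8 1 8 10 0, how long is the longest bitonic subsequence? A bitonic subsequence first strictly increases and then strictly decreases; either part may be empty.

9

Let inc[i] be the LIS ending at i and dec[i] the longest strictly decreasing subsequence starting at i. inc = [1, 2, 3, 1, 4, 4, 2, 1, 3, 1, 3, 4, 1], dec = [4, 5, 5, 4, 6, 5, 4, 3, 3, 2, 2, 2, 1].
max_i inc[i]+dec[i]−1 = 9, with one witness 3, 9, 10, 33, 24, 7, 2, 1, 0.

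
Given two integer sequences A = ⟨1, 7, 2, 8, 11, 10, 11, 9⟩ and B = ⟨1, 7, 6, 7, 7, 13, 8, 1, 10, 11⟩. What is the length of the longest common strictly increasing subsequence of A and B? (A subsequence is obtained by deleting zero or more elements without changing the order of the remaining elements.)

5

A longest common strictly increasing subsequence is 1, 7, 8, 10, 11 (length 5); it appears in order in both A and B, and no longer such subsequence exists.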